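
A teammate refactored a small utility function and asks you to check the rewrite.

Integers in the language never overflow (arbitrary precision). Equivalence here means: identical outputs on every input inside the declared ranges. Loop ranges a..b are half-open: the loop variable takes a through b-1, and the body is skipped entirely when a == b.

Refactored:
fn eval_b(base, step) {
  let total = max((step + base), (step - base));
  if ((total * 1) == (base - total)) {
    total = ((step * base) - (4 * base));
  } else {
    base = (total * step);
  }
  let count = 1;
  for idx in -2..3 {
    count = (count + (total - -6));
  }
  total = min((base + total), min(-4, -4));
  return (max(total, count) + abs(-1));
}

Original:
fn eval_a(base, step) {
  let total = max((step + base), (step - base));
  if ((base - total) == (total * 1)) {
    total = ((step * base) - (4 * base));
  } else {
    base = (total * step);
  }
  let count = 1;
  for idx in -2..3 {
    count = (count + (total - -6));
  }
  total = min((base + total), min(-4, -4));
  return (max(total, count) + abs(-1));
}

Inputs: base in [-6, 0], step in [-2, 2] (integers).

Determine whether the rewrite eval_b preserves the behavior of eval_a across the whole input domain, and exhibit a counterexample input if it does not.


Comparing the listings, the differences include: same computation, different form.
One worked example (base=-1, step=2) — eval_a: total becomes 3; next ((base - total) == (total * 1)) evaluates to false; next base becomes 6; next count becomes 1; next at idx=-2:; next count becomes 10; next at idx=-1:; next count becomes 19; next at idx=0:; next count becomes 28; next at idx=1:; next count becomes 37; next at idx=2:; next count becomes 46; next total becomes -4; next final value 47; eval_b: total becomes 3; next ((total * 1) == (base - total)) evaluates to false; next base becomes 6; next count becomes 1; next at idx=-2:; next count becomes 10; next at idx=-1:; next count becomes 19; next at idx=0:; next count becomes 28; next at idx=1:; next count becomes 37; next at idx=2:; next count becomes 46; next total becomes -4; next final value 47; agreement on 47.
Checked all 35 inputs in the declared domain: the outputs agree on every one.
verdict: equivalent


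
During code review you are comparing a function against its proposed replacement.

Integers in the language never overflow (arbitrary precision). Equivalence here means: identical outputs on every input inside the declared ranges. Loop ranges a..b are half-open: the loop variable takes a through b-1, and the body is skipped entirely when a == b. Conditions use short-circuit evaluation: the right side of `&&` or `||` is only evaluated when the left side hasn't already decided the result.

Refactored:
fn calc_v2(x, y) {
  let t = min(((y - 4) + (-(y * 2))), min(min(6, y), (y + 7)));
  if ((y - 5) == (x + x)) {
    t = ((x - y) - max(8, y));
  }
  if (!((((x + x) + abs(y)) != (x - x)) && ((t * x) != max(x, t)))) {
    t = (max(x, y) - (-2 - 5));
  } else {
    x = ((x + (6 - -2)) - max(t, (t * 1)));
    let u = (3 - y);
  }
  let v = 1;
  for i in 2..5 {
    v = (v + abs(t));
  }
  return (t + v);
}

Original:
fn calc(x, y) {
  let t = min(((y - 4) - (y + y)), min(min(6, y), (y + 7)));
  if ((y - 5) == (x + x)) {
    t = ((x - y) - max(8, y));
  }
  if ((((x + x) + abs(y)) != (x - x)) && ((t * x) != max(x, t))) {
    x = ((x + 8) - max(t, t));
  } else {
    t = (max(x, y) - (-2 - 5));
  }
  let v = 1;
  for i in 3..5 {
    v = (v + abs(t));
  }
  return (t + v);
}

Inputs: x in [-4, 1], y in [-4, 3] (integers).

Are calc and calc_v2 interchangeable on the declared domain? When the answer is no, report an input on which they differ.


The rewrite breaks on x=-4, y=-4, where the results are 5 and 9.
calc: t = -4; ((y - 5) == (x + x)) -> false; ((((x + x) + abs(y)) != (x - x)) && ((t * x) != max(x, t))) -> true; x = 8; v = 1; [i=3]; v = 5; [i=4]; v = 9; return 5
calc_v2: t = -4; ((y - 5) == (x + x)) -> false; (!((((x + x) + abs(y)) != (x - x)) && ((t * x) != max(x, t)))) -> false; x = 8; u = 7; v = 1; [i=2]; v = 5; [i=3]; v = 9; [i=4]; v = 13; return 9
verdict: not equivalent; witness: x=-4, y=-4


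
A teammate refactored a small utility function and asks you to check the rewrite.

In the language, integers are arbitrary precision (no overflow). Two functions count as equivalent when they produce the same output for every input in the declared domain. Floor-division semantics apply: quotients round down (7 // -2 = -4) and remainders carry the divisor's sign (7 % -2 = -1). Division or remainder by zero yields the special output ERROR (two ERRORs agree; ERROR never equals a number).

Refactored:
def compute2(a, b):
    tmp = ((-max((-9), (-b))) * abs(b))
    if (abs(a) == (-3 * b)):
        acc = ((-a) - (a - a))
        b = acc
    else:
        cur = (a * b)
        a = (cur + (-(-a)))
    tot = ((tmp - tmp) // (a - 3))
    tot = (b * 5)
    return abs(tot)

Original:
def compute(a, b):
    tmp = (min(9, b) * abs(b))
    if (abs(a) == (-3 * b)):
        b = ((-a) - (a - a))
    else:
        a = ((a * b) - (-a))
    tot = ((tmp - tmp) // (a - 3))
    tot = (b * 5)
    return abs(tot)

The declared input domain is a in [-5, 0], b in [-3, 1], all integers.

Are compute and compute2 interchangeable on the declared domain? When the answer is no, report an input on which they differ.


The two versions differ — the changes include local variable names differ, and min/max/abs usage differs, and statement counts differ, and arithmetic usage differs.
As a probe, take a=-3, b=0: compute runs tmp becomes 0; next (abs(a) == (-3 * b)) evaluates to false; next a becomes -3; next tot becomes 0; next tot becomes 0; next final value 0; compute2 runs tmp becomes 0; next (abs(a) == (-3 * b)) evaluates to false; next cur becomes 0; next a becomes -3; next tot becomes 0; next tot becomes 0; next final value 0; both end at 0.
Checked all 30 inputs in the declared domain: the outputs agree on every one.
verdict: equivalent


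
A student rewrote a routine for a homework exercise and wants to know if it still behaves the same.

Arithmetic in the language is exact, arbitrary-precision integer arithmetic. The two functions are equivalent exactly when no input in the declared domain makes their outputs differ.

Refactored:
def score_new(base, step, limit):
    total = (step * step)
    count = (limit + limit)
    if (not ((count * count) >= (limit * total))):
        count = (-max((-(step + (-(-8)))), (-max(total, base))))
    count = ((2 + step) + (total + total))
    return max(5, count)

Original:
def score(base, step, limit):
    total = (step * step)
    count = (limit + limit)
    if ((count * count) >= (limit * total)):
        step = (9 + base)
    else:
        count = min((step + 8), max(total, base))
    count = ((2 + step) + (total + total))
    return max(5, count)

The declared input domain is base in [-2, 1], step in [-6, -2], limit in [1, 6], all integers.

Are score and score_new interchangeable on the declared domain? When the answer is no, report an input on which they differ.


Run the pair on base=-2, step=-4, limit=4.
score: total := 16 | count := 8 | ((count * count) >= (limit * total)): true | step := 7 | count := 41 | result 41
score_new: total := 16 | count := 8 | (not ((count * count) >= (limit * total))): false | count := 30 | result 30
41 != 30, so the rewrite changes behavior.
verdict: not equivalent; witness: base=-2, step=-4, limit=4


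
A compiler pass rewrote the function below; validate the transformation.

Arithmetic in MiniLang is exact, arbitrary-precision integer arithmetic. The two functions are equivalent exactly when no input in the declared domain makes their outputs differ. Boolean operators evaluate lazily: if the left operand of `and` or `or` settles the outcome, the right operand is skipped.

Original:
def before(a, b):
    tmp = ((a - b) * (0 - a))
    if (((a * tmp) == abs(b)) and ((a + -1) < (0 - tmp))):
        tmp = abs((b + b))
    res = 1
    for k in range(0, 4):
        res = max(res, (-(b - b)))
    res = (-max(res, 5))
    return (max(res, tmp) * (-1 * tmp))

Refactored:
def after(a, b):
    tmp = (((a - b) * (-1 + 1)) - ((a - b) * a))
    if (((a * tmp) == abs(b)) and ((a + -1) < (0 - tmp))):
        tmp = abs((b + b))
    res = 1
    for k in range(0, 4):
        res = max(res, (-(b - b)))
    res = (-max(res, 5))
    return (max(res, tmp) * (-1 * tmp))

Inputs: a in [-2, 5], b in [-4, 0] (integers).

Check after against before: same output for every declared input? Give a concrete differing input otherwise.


Comparing the listings, the differences include: arithmetic usage differs, constant usage differs.
Spot check at a=1, b=-3 — before: tmp = -4; (((a * tmp) == abs(b)) and ((a + -1) < (0 - tmp))) -> false; res = 1; [k=0]; res = 1; [k=1]; res = 1; [k=2]; res = 1; [k=3]; res = 1; res = -5; return -16. after: tmp = -4; (((a * tmp) == abs(b)) and ((a + -1) < (0 - tmp))) -> false; res = 1; [k=0]; res = 1; [k=1]; res = 1; [k=2]; res = 1; [k=3]; res = 1; res = -5; return -16. Both give -16.
Across all 40 domain points the two functions coincide.
verdict: equivalent


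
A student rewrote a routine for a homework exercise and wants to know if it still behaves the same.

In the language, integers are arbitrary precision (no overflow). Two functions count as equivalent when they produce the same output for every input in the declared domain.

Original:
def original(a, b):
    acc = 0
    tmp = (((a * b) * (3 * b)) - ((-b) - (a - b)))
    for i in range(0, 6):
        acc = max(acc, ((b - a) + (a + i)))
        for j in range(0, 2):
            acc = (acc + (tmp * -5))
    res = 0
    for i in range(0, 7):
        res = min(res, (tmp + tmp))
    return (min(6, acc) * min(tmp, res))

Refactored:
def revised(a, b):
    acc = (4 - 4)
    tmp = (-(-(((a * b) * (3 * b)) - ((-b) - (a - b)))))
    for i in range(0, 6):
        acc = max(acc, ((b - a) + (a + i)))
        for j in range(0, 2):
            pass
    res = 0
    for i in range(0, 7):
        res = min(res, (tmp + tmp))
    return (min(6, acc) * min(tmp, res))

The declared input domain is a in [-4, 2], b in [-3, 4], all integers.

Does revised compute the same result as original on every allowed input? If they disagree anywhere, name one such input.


At a=-4, b=-3: original gives -1344, revised gives -448.
verdict: not equivalent; witness: a=-4, b=-3


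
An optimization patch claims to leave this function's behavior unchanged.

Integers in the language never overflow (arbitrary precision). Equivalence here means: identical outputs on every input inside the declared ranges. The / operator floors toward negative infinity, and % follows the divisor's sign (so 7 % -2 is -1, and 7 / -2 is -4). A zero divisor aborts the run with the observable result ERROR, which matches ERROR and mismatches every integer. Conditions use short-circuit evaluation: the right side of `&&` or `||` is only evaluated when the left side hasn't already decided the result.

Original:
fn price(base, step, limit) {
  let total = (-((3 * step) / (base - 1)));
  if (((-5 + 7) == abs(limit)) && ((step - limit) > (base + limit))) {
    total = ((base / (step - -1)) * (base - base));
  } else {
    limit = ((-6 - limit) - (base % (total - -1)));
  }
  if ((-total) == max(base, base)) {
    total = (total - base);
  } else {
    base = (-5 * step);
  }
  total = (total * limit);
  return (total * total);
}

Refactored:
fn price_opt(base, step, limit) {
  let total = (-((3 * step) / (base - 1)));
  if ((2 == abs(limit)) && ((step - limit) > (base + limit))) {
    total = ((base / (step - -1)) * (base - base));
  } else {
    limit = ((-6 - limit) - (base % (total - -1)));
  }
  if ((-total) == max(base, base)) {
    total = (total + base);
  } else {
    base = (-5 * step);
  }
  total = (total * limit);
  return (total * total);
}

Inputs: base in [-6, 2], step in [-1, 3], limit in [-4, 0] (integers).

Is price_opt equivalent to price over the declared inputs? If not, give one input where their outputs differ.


Take base=-3, step=3, limit=-4.
price: total := 3 | (((-5 + 7) == abs(limit)) && ((step - limit) > (base + limit))): false | limit := -3 | ((-total) == max(base, base)): true | total := 6 | total := -18 | result 324
price_opt: total := 3 | ((2 == abs(limit)) && ((step - limit) > (base + limit))): false | limit := -3 | ((-total) == max(base, base)): true | total := 0 | total := 0 | result 0
324 against 0: the behavior changed.
verdict: not equivalent; witness: base=-3, step=3, limit=-4


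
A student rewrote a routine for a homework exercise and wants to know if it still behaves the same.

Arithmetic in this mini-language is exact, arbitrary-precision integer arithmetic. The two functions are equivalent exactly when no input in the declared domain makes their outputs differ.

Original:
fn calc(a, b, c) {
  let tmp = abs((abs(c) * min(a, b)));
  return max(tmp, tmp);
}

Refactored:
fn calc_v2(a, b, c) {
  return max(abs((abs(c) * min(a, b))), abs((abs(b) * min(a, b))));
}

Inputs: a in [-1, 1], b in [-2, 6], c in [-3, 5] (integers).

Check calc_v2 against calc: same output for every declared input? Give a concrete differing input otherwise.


There is a counterexample at a=-1, b=-2, c=-1: 2 on one side, 4 on the other.
calc: tmp=2, then returns 2
calc_v2: returns 4
verdict: not equivalent; witness: a=-1, b=-2, c=-1


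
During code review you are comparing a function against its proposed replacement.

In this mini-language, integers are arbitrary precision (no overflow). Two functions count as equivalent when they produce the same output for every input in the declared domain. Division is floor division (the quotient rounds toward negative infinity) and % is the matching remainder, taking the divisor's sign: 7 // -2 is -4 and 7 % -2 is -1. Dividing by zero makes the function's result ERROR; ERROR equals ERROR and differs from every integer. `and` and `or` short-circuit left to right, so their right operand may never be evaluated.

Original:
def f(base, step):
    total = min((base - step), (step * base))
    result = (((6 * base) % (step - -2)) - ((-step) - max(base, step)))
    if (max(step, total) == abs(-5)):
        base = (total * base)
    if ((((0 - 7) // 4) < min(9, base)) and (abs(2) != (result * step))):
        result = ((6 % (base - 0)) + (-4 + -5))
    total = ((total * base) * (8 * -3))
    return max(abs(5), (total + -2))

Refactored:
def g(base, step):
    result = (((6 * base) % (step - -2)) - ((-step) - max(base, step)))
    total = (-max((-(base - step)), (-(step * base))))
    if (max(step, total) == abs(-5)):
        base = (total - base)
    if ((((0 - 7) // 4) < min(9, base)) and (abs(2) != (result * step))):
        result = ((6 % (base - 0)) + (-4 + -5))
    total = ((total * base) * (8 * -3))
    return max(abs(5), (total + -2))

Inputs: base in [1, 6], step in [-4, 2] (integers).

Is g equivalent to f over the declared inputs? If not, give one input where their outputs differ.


base=6, step=1 yields 5 from f but 118 from g.
verdict: not equivalent; witness: base=6, step=1


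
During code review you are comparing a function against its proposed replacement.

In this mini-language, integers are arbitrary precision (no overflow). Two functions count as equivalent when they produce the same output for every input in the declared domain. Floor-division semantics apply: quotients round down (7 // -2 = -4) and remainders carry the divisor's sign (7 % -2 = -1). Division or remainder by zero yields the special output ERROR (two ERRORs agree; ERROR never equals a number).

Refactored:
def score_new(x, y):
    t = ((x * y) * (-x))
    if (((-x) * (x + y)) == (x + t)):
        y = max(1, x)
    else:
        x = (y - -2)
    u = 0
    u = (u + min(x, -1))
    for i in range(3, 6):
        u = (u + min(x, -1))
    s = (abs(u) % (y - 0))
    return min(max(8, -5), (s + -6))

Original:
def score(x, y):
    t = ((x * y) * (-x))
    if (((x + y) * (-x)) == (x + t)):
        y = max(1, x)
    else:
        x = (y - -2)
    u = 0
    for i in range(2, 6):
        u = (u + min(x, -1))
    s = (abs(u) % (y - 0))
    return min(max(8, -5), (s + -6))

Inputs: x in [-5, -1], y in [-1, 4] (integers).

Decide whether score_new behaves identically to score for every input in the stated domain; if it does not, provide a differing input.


The two versions differ — the changes include constant usage differs, plus loop structure differs, plus min/max/abs usage differs, plus arithmetic usage differs, plus statement counts differ.
Tracing x=-3, y=2: score: t becomes -18; next (((x + y) * (-x)) == (x + t)) evaluates to false; next x becomes 4; next u becomes 0; next at i=2:; next u becomes -1; next at i=3:; next u becomes -2; next at i=4:; next u becomes -3; next at i=5:; next u becomes -4; next s becomes 0; next final value -6 | score_new: t becomes -18; next (((-x) * (x + y)) == (x + t)) evaluates to false; next x becomes 4; next u becomes 0; next u becomes -1; next at i=3:; next u becomes -2; next at i=4:; next u becomes -3; next at i=5:; next u becomes -4; next s becomes 0; next final value -6 — matching result -6.
Sweeping the whole domain (30 inputs) finds no disagreement.
verdict: equivalent


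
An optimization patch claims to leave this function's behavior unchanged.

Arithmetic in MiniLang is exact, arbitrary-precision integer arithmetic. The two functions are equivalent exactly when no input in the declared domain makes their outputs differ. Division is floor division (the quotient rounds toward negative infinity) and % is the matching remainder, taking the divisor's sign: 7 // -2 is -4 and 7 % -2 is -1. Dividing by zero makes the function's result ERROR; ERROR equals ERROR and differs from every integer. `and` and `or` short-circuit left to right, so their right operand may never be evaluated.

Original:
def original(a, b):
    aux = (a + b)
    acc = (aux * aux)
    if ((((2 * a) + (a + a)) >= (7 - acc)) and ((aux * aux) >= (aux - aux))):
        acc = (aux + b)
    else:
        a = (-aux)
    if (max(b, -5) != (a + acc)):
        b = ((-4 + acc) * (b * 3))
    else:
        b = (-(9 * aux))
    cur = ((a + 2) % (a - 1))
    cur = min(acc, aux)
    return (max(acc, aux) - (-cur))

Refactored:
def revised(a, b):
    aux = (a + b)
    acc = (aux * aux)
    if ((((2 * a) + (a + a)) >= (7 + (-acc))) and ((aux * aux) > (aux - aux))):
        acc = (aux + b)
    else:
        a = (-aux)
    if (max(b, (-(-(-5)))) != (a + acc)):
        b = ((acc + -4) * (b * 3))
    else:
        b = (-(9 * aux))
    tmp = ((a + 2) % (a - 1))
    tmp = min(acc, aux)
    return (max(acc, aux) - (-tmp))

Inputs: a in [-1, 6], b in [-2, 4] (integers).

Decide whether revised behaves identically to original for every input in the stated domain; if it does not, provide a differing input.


Take a=2, b=-2.
original: aux=0, then acc=0, then ((((2 * a) + (a + a)) >= (7 - acc)) and ((aux * aux) >= (aux - aux))) is true, then acc=-2, then (max(b, -5) != (a + acc)) is true, then b=36, then cur=0, then cur=-2, then returns -2
revised: aux=0, then acc=0, then ((((2 * a) + (a + a)) >= (7 + (-acc))) and ((aux * aux) > (aux - aux))) is false, then a=0, then (max(b, (-(-(-5)))) != (a + acc)) is true, then b=24, then tmp=0, then tmp=0, then returns 0
-2 vs 0 — the two versions disagree here.
verdict: not equivalent; witness: a=2, b=-2


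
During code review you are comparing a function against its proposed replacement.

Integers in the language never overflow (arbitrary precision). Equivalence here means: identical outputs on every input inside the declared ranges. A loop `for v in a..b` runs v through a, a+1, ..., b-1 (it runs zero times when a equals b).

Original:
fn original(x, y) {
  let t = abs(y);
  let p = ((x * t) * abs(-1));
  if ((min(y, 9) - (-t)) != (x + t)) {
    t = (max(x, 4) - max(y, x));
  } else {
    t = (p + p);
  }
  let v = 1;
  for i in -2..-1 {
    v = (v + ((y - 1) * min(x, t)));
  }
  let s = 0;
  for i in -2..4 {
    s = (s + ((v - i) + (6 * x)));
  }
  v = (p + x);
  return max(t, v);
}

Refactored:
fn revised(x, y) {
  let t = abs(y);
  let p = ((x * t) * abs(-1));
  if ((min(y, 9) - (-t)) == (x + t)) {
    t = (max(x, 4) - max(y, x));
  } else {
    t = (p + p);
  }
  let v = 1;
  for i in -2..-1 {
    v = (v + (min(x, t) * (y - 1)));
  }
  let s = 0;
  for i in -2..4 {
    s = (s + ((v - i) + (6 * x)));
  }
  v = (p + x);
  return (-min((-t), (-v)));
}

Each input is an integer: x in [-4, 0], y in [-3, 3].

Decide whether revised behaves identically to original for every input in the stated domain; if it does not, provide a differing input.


x=-4, y=-3 yields 7 from original but -16 from revised.
verdict: not equivalent; witness: x=-4, y=-3


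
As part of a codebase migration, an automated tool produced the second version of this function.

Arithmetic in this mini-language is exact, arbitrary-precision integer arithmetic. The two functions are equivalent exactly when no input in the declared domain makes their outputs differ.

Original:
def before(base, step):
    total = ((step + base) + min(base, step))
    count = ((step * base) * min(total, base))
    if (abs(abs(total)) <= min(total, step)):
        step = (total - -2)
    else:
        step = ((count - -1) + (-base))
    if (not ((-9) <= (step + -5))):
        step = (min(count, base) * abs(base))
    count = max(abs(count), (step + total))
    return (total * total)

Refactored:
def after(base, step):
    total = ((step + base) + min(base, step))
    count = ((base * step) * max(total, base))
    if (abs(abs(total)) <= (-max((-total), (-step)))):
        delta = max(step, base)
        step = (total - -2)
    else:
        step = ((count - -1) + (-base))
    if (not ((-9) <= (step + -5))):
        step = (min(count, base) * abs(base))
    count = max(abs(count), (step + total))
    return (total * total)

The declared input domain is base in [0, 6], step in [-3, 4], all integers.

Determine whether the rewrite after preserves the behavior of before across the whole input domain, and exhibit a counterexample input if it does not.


Equivalent. The edit looks behavioral (`min(total, base)` became `max(total, base)`), but over these ranges it never changes the outcome.
Checked all 56 inputs in the declared domain: the outputs agree on every one.
Tracing base=5, step=-2: before: total=1, then count=-10, then (abs(abs(total)) <= min(total, step)) is false, then step=-14, then (not ((-9) <= (step + -5))) is true, then step=-50, then count=10, then returns 1 | after: total=1, then count=-50, then (abs(abs(total)) <= (-max((-total), (-step)))) is false, then step=-54, then (not ((-9) <= (step + -5))) is true, then step=-250, then count=50, then returns 1 — matching result 1.
verdict: equivalent


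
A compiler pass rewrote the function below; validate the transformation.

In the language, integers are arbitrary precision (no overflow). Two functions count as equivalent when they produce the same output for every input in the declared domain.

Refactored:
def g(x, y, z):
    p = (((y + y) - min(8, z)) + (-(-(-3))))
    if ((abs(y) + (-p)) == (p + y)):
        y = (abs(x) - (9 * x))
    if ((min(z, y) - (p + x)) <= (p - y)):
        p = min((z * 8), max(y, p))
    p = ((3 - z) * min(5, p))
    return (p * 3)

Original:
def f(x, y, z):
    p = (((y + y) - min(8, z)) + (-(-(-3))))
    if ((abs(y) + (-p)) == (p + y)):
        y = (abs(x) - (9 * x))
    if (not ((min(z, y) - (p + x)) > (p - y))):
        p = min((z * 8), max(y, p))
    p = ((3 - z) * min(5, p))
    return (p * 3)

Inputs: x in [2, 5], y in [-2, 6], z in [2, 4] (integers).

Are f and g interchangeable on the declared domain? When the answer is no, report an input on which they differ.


Reading the diff, among the changes: boolean connective usage differs; also comparison usage differs.
Spot check at x=2, y=3, z=2 — f: p = 1; ((abs(y) + (-p)) == (p + y)) -> false; (not ((min(z, y) - (p + x)) > (p - y))) -> false; p = 1; return 3. g: p = 1; ((abs(y) + (-p)) == (p + y)) -> false; ((min(z, y) - (p + x)) <= (p - y)) -> false; p = 1; return 3. Both give 3.
Every one of the 108 inputs gives matching results.
verdict: equivalent


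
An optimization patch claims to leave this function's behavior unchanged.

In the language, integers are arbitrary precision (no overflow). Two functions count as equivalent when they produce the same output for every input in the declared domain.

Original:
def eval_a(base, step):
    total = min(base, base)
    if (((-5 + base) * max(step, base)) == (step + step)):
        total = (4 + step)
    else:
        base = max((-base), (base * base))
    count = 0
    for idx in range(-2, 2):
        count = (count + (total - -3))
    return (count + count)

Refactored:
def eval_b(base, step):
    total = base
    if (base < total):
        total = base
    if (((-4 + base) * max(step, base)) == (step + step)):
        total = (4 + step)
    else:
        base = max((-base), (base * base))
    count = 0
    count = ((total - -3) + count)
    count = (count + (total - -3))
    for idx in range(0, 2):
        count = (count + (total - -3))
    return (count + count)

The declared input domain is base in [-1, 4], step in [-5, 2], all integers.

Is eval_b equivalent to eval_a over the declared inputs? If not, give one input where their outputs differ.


These are not equivalent — on base=1, step=-2 the outputs split (40 vs 32).
eval_a: total = 1; (((-5 + base) * max(step, base)) == (step + step)) -> true; total = 2; count = 0; [idx=-2]; count = 5; [idx=-1]; count = 10; [idx=0]; count = 15; [idx=1]; count = 20; return 40
eval_b: total = 1; (base < total) -> false; (((-4 + base) * max(step, base)) == (step + step)) -> false; base = 1; count = 0; count = 4; count = 8; [idx=0]; count = 12; [idx=1]; count = 16; return 32
verdict: not equivalent; witness: base=1, step=-2


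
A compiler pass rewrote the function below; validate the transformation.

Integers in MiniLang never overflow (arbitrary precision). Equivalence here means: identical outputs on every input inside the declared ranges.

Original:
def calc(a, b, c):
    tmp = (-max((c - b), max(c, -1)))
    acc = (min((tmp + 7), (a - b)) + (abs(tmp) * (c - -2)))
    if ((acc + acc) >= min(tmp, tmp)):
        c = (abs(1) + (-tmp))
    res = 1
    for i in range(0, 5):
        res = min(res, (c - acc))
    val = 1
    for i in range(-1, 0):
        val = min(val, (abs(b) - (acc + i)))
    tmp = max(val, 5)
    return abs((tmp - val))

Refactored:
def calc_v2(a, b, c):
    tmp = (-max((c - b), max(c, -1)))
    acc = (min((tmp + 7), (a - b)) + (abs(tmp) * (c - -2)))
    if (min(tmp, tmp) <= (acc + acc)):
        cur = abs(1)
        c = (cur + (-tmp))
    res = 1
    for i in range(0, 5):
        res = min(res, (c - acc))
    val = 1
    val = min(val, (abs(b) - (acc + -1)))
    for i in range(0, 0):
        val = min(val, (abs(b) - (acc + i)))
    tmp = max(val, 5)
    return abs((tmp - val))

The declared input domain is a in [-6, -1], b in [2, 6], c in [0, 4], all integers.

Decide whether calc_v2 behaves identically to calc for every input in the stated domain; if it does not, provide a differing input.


Although arithmetic usage differs, comparison usage differs, local variable names differ, statement counts differ, loop structure differs, constant usage differs, min/max/abs usage differs, 150/150 inputs agree.
verdict: equivalent


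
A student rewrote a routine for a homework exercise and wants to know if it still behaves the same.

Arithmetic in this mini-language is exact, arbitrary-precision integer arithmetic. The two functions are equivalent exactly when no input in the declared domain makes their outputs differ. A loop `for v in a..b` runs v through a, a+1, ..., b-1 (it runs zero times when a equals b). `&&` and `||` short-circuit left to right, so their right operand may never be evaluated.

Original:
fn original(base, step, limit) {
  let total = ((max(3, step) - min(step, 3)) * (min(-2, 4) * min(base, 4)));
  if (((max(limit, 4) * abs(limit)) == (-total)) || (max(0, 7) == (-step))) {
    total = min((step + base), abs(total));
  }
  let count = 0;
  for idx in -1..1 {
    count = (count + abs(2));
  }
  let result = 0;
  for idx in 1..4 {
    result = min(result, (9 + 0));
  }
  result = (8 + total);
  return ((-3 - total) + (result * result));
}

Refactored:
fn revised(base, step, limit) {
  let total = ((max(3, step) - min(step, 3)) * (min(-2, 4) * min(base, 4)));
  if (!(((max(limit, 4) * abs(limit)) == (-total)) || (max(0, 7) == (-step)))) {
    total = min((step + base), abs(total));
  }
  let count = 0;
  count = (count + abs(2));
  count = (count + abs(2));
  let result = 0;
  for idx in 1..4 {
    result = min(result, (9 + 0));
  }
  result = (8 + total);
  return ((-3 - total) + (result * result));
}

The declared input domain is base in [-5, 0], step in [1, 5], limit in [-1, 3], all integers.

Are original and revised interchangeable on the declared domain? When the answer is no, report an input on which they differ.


Evaluate both at base=-5, step=1, limit=-1.
original: total := 20 | (((max(limit, 4) * abs(limit)) == (-total)) || (max(0, 7) == (-step))): false | count := 0 | iter idx=-1: | count := 2 | iter idx=0: | count := 4 | result := 0 | iter idx=1: | result := 0 | iter idx=2: | result := 0 | iter idx=3: | result := 0 | result := 28 | result 761
revised: total := 20 | (!(((max(limit, 4) * abs(limit)) == (-total)) || (max(0, 7) == (-step)))): true | total := -4 | count := 0 | count := 2 | count := 4 | result := 0 | iter idx=1: | result := 0 | iter idx=2: | result := 0 | iter idx=3: | result := 0 | result := 4 | result 17
761 and 17 differ, so these are not the same function on this domain.
verdict: not equivalent; witness: base=-5, step=1, limit=-1


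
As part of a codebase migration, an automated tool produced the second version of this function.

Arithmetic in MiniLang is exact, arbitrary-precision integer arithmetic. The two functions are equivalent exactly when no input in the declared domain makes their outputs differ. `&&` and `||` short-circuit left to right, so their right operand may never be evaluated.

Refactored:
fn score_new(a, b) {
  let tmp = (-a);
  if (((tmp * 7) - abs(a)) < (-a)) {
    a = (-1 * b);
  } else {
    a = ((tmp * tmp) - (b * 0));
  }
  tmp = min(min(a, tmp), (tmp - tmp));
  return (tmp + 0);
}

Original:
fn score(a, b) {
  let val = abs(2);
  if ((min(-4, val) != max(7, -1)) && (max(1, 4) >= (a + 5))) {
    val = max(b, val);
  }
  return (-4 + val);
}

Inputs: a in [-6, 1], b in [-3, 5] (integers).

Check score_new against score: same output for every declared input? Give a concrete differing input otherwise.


Not equivalent: a=-6, b=-3 separates them (-2 vs 0).
score: val = 2; ((min(-4, val) != max(7, -1)) && (max(1, 4) >= (a + 5))) -> true; val = 2; return -2
score_new: tmp = 6; (((tmp * 7) - abs(a)) < (-a)) -> false; a = 36; tmp = 0; return 0
verdict: not equivalent; witness: a=-6, b=-3


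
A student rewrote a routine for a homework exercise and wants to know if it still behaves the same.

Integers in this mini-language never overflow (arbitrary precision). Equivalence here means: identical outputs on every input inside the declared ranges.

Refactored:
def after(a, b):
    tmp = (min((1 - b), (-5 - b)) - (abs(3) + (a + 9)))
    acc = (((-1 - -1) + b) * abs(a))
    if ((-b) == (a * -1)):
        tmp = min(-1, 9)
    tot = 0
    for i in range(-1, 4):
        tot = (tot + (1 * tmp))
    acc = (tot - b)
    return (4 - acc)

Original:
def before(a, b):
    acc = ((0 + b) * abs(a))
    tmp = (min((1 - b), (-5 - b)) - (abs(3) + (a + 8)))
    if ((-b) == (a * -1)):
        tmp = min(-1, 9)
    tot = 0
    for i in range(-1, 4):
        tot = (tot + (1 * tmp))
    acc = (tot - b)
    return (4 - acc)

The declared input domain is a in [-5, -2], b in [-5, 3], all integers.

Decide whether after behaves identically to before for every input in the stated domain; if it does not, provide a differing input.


These are not equivalent — on a=-5, b=-4 the outputs split (35 vs 40).
before: acc becomes -20; next tmp becomes -7; next ((-b) == (a * -1)) evaluates to false; next tot becomes 0; next at i=-1:; next tot becomes -7; next at i=0:; next tot becomes -14; next at i=1:; next tot becomes -21; next at i=2:; next tot becomes -28; next at i=3:; next tot becomes -35; next acc becomes -31; next final value 35
after: tmp becomes -8; next acc becomes -20; next ((-b) == (a * -1)) evaluates to false; next tot becomes 0; next at i=-1:; next tot becomes -8; next at i=0:; next tot becomes -16; next at i=1:; next tot becomes -24; next at i=2:; next tot becomes -32; next at i=3:; next tot becomes -40; next acc becomes -36; next final value 40
verdict: not equivalent; witness: a=-5, b=-4


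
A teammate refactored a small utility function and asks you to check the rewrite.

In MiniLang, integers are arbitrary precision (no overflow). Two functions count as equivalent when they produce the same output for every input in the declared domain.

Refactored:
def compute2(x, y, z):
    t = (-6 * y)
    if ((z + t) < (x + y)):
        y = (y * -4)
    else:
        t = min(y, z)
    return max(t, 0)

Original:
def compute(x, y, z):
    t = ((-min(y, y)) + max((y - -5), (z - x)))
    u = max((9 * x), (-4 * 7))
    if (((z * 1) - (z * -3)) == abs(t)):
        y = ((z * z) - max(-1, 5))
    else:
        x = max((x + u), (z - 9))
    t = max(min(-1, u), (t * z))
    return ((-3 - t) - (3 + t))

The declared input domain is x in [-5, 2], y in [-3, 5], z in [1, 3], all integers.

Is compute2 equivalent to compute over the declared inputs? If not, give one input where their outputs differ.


The rewrite breaks on x=-5, y=-3, z=1, where the results are -24 and 0.
compute: t = 9; u = -28; (((z * 1) - (z * -3)) == abs(t)) -> false; x = -8; t = 9; return -24
compute2: t = 18; ((z + t) < (x + y)) -> false; t = -3; return 0
verdict: not equivalent; witness: x=-5, y=-3, z=1


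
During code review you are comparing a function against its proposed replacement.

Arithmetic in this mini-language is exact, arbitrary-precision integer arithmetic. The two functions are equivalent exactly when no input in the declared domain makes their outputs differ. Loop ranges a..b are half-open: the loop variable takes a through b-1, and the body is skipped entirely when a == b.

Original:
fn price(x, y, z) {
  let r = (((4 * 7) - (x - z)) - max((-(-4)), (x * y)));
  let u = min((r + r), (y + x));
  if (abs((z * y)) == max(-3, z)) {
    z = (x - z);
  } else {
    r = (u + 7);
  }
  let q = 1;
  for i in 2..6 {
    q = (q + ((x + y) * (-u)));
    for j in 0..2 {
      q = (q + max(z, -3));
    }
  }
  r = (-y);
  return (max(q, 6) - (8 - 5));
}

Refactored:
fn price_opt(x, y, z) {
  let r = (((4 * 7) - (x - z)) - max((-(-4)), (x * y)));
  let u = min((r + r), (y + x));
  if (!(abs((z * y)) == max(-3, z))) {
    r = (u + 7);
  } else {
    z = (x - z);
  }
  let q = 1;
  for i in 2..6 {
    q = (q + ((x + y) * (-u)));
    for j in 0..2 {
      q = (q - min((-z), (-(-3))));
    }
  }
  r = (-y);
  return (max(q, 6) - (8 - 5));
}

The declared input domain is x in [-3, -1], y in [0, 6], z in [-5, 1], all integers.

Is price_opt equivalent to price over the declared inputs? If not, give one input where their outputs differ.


Reading the diff, among the changes: boolean connective usage differs, and arithmetic usage differs, and min/max/abs usage differs.
Tracing x=-3, y=1, z=-4: price: r becomes 23; next u becomes -2; next (abs((z * y)) == max(-3, z)) evaluates to false; next r becomes 5; next q becomes 1; next at i=2:; next q becomes -3; next at j=0:; next q becomes -6; next at j=1:; next q becomes -9; next at i=3:; next q becomes -13; next at j=0:; next q becomes -16; next at j=1:; next q becomes -19; next at i=4:; next q becomes -23; next at j=0:; next q becomes -26; next at j=1:; next q becomes -29; next at i=5:; next q becomes -33; next at j=0:; next q becomes -36; next at j=1:; next q becomes -39; next r becomes -1; next final value 3 | price_opt: r becomes 23; next u becomes -2; next (!(abs((z * y)) == max(-3, z))) evaluates to true; next r becomes 5; next q becomes 1; next at i=2:; next q becomes -3; next at j=0:; next q becomes -6; next at j=1:; next q becomes -9; next at i=3:; next q becomes -13; next at j=0:; next q becomes -16; next at j=1:; next q becomes -19; next at i=4:; next q becomes -23; next at j=0:; next q becomes -26; next at j=1:; next q becomes -29; next at i=5:; next q becomes -33; next at j=0:; next q becomes -36; next at j=1:; next q becomes -39; next r becomes -1; next final value 3 — matching result 3.
Every one of the 147 inputs gives matching results.
verdict: equivalent


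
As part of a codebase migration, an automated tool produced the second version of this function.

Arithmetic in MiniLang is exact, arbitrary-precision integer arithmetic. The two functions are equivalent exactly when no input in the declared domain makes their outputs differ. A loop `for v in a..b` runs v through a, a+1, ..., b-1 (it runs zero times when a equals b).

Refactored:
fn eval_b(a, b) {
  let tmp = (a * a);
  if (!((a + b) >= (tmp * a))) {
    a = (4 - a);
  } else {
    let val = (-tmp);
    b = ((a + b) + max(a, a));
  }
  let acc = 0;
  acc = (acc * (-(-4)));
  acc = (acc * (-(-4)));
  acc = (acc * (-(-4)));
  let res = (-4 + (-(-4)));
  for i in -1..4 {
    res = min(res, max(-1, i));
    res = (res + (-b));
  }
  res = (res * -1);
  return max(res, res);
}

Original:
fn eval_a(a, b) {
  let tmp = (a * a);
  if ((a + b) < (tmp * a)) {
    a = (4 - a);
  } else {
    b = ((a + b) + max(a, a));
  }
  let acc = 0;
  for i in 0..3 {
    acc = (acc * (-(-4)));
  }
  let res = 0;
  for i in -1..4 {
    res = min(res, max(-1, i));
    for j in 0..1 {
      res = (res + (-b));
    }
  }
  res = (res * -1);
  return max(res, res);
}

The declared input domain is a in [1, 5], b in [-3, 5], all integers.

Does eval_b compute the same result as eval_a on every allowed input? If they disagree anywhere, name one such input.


This is a faithful refactor — comparison usage differs, constant usage differs, local variable names differ, arithmetic usage differs, boolean connective usage differs, statement counts differ, loop structure differs, but the computed results match everywhere.
One worked example (a=3, b=0) — eval_a: tmp=9, then ((a + b) < (tmp * a)) is true, then a=1, then acc=0, then (i=0), then acc=0, then (i=1), then acc=0, then (i=2), then acc=0, then res=0, then (i=-1), then res=-1, then (j=0), then res=-1, then (i=0), then res=-1, then (j=0), then res=-1, then (i=1), then res=-1, then (j=0), then res=-1, then (i=2), then res=-1, then (j=0), then res=-1, then (i=3), then res=-1, then (j=0), then res=-1, then res=1, then returns 1; eval_b: tmp=9, then (!((a + b) >= (tmp * a))) is true, then a=1, then acc=0, then acc=0, then acc=0, then acc=0, then res=0, then (i=-1), then res=-1, then res=-1, then (i=0), then res=-1, then res=-1, then (i=1), then res=-1, then res=-1, then (i=2), then res=-1, then res=-1, then (i=3), then res=-1, then res=-1, then res=1, then returns 1; agreement on 1.
Checked all 45 inputs in the declared domain: the outputs agree on every one.
verdict: equivalent


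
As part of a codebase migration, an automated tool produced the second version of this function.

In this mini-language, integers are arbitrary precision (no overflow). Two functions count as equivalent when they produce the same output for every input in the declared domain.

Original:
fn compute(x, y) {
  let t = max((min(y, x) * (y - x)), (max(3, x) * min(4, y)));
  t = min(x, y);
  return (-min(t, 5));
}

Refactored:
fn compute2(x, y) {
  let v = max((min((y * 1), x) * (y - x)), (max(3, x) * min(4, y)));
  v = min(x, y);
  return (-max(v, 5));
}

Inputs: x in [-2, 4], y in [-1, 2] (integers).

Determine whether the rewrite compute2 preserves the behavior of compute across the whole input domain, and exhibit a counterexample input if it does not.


Evaluate both at x=-2, y=-1.
compute: t becomes -2; next t becomes -2; next final value 2
compute2: v becomes -2; next v becomes -2; next final value -5
2 != -5, so the rewrite changes behavior.
verdict: not equivalent; witness: x=-2, y=-1


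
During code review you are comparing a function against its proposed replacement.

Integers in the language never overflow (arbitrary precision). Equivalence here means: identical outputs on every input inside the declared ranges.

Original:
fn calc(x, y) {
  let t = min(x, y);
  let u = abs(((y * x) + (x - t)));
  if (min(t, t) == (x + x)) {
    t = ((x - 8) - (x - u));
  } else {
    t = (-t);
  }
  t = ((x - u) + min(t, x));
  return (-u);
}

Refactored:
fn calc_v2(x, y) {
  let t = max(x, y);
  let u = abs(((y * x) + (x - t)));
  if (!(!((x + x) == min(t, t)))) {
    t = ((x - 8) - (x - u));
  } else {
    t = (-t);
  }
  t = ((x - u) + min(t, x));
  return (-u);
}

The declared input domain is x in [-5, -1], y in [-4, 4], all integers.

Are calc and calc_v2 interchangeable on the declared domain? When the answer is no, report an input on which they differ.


These are not equivalent — on x=-5, y=-4 the outputs split (-20 vs -19).
calc: t = -5; u = 20; (min(t, t) == (x + x)) -> false; t = 5; t = -30; return -20
calc_v2: t = -4; u = 19; (!(!((x + x) == min(t, t)))) -> false; t = 4; t = -29; return -19
verdict: not equivalent; witness: x=-5, y=-4
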